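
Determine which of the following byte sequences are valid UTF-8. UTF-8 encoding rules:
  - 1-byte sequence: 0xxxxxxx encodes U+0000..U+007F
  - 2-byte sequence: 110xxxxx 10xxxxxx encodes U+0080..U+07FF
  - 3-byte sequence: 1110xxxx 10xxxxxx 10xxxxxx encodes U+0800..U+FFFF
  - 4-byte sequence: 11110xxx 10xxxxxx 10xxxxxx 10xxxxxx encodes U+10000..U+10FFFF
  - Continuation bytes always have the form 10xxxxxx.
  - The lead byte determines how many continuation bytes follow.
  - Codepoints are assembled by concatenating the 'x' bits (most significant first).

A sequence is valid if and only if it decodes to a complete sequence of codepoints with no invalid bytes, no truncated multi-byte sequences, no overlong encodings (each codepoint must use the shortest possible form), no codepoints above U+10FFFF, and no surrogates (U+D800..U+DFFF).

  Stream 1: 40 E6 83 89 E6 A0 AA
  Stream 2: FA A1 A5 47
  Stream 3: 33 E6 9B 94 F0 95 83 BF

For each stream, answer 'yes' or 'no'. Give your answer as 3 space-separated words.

Stream 1: decodes cleanly. VALID
Stream 2: error at byte offset 0. INVALID
Stream 3: decodes cleanly. VALID

Answer: yes no yes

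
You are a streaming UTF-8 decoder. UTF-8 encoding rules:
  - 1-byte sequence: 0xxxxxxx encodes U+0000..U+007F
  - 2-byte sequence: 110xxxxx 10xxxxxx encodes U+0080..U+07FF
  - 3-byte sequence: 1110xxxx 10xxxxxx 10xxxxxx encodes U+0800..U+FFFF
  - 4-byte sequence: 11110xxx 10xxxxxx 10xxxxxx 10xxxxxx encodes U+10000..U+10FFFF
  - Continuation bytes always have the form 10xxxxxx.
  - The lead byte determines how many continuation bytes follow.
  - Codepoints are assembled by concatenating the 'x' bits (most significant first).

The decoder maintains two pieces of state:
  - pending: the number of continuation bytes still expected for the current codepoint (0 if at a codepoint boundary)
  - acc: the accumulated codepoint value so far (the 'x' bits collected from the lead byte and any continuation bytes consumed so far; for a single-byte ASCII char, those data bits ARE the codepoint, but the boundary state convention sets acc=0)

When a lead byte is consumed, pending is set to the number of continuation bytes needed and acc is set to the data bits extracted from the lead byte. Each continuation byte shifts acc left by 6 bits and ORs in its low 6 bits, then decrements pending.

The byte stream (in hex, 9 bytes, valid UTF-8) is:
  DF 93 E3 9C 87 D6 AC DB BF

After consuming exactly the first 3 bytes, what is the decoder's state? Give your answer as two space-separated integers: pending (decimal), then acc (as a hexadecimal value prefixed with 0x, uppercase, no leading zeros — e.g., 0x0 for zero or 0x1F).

Answer: 2 0x3

Derivation:
Byte[0]=DF: 2-byte lead. pending=1, acc=0x1F
Byte[1]=93: continuation. acc=(acc<<6)|0x13=0x7D3, pending=0
Byte[2]=E3: 3-byte lead. pending=2, acc=0x3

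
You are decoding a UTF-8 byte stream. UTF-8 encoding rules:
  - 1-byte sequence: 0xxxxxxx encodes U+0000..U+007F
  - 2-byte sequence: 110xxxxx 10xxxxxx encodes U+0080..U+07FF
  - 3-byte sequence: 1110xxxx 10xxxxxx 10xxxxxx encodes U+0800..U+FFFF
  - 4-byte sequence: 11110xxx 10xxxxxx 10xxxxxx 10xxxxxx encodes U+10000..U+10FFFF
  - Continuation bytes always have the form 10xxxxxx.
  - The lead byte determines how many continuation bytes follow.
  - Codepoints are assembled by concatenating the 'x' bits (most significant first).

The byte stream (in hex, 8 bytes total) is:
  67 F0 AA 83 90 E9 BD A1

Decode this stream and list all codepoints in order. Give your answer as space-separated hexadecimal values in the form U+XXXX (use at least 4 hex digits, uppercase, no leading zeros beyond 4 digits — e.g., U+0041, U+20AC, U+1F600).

Answer: U+0067 U+2A0D0 U+9F61

Derivation:
Byte[0]=67: 1-byte ASCII. cp=U+0067
Byte[1]=F0: 4-byte lead, need 3 cont bytes. acc=0x0
Byte[2]=AA: continuation. acc=(acc<<6)|0x2A=0x2A
Byte[3]=83: continuation. acc=(acc<<6)|0x03=0xA83
Byte[4]=90: continuation. acc=(acc<<6)|0x10=0x2A0D0
Completed: cp=U+2A0D0 (starts at byte 1)
Byte[5]=E9: 3-byte lead, need 2 cont bytes. acc=0x9
Byte[6]=BD: continuation. acc=(acc<<6)|0x3D=0x27D
Byte[7]=A1: continuation. acc=(acc<<6)|0x21=0x9F61
Completed: cp=U+9F61 (starts at byte 5)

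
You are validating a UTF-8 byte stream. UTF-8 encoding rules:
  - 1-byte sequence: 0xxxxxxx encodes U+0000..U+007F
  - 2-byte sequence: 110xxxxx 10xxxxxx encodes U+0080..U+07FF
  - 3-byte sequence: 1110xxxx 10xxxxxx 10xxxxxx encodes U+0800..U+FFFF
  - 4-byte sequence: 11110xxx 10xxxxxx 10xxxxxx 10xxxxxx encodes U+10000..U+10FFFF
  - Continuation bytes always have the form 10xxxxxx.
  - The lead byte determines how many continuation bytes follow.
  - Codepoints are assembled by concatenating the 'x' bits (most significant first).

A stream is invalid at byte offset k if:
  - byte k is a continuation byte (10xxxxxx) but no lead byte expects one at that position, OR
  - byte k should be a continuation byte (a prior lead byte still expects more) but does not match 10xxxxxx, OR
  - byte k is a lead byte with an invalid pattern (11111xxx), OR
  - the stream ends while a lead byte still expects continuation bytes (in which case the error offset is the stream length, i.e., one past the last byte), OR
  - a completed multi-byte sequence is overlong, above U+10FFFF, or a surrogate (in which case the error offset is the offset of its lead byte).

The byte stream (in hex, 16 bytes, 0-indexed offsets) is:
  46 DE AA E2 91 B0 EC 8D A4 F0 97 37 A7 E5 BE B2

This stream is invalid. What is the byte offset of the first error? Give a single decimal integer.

Answer: 11

Derivation:
Byte[0]=46: 1-byte ASCII. cp=U+0046
Byte[1]=DE: 2-byte lead, need 1 cont bytes. acc=0x1E
Byte[2]=AA: continuation. acc=(acc<<6)|0x2A=0x7AA
Completed: cp=U+07AA (starts at byte 1)
Byte[3]=E2: 3-byte lead, need 2 cont bytes. acc=0x2
Byte[4]=91: continuation. acc=(acc<<6)|0x11=0x91
Byte[5]=B0: continuation. acc=(acc<<6)|0x30=0x2470
Completed: cp=U+2470 (starts at byte 3)
Byte[6]=EC: 3-byte lead, need 2 cont bytes. acc=0xC
Byte[7]=8D: continuation. acc=(acc<<6)|0x0D=0x30D
Byte[8]=A4: continuation. acc=(acc<<6)|0x24=0xC364
Completed: cp=U+C364 (starts at byte 6)
Byte[9]=F0: 4-byte lead, need 3 cont bytes. acc=0x0
Byte[10]=97: continuation. acc=(acc<<6)|0x17=0x17
Byte[11]=37: expected 10xxxxxx continuation. INVALID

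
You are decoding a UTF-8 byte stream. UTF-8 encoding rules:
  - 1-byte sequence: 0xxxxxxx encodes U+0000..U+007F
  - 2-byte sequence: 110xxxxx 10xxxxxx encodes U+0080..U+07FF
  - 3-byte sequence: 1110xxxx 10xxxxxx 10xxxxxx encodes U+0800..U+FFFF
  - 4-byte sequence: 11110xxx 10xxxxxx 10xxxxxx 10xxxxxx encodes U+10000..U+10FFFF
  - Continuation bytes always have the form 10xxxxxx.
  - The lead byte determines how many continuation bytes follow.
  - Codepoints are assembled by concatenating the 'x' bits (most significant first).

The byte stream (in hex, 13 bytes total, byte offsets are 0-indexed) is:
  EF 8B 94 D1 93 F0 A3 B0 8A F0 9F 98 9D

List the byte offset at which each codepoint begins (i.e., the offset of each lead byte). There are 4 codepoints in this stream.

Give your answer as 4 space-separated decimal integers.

Answer: 0 3 5 9

Derivation:
Byte[0]=EF: 3-byte lead, need 2 cont bytes. acc=0xF
Byte[1]=8B: continuation. acc=(acc<<6)|0x0B=0x3CB
Byte[2]=94: continuation. acc=(acc<<6)|0x14=0xF2D4
Completed: cp=U+F2D4 (starts at byte 0)
Byte[3]=D1: 2-byte lead, need 1 cont bytes. acc=0x11
Byte[4]=93: continuation. acc=(acc<<6)|0x13=0x453
Completed: cp=U+0453 (starts at byte 3)
Byte[5]=F0: 4-byte lead, need 3 cont bytes. acc=0x0
Byte[6]=A3: continuation. acc=(acc<<6)|0x23=0x23
Byte[7]=B0: continuation. acc=(acc<<6)|0x30=0x8F0
Byte[8]=8A: continuation. acc=(acc<<6)|0x0A=0x23C0A
Completed: cp=U+23C0A (starts at byte 5)
Byte[9]=F0: 4-byte lead, need 3 cont bytes. acc=0x0
Byte[10]=9F: continuation. acc=(acc<<6)|0x1F=0x1F
Byte[11]=98: continuation. acc=(acc<<6)|0x18=0x7D8
Byte[12]=9D: continuation. acc=(acc<<6)|0x1D=0x1F61D
Completed: cp=U+1F61D (starts at byte 9)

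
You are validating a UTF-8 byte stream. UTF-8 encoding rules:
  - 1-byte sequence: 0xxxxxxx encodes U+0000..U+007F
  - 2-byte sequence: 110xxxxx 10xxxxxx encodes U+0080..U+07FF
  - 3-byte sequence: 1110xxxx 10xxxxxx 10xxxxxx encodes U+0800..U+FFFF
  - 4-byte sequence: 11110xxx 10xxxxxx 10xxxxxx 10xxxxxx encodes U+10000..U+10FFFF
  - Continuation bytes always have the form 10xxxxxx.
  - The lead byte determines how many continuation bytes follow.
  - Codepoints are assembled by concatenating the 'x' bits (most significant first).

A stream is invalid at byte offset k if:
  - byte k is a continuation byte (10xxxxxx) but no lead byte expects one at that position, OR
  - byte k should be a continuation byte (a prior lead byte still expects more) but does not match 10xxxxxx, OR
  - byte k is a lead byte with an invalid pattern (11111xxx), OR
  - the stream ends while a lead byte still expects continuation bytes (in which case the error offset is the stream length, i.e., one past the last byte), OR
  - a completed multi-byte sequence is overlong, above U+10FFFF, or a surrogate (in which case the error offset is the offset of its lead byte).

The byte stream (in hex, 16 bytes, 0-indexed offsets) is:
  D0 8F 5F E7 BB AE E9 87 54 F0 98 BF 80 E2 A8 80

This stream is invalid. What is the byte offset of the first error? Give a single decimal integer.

Answer: 8

Derivation:
Byte[0]=D0: 2-byte lead, need 1 cont bytes. acc=0x10
Byte[1]=8F: continuation. acc=(acc<<6)|0x0F=0x40F
Completed: cp=U+040F (starts at byte 0)
Byte[2]=5F: 1-byte ASCII. cp=U+005F
Byte[3]=E7: 3-byte lead, need 2 cont bytes. acc=0x7
Byte[4]=BB: continuation. acc=(acc<<6)|0x3B=0x1FB
Byte[5]=AE: continuation. acc=(acc<<6)|0x2E=0x7EEE
Completed: cp=U+7EEE (starts at byte 3)
Byte[6]=E9: 3-byte lead, need 2 cont bytes. acc=0x9
Byte[7]=87: continuation. acc=(acc<<6)|0x07=0x247
Byte[8]=54: expected 10xxxxxx continuation. INVALID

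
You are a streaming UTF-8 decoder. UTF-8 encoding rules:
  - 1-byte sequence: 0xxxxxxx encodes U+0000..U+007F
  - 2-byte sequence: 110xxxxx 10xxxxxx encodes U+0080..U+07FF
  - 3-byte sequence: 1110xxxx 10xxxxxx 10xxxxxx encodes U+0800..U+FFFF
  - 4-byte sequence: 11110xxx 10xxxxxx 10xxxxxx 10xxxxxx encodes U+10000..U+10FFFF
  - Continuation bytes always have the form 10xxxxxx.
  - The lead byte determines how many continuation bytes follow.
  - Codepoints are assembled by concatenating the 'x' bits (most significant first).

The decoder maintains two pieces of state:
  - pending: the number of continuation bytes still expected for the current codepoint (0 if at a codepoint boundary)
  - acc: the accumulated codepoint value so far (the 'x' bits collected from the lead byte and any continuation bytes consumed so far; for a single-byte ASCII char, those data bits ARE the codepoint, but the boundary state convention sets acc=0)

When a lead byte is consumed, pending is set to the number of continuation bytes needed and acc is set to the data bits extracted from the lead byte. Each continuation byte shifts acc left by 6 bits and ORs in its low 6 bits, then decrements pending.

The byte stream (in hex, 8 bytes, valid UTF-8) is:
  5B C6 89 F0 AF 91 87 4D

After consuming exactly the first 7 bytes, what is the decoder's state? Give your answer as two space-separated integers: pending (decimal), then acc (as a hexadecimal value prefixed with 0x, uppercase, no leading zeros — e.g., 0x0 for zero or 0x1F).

Answer: 0 0x2F447

Derivation:
Byte[0]=5B: 1-byte. pending=0, acc=0x0
Byte[1]=C6: 2-byte lead. pending=1, acc=0x6
Byte[2]=89: continuation. acc=(acc<<6)|0x09=0x189, pending=0
Byte[3]=F0: 4-byte lead. pending=3, acc=0x0
Byte[4]=AF: continuation. acc=(acc<<6)|0x2F=0x2F, pending=2
Byte[5]=91: continuation. acc=(acc<<6)|0x11=0xBD1, pending=1
Byte[6]=87: continuation. acc=(acc<<6)|0x07=0x2F447, pending=0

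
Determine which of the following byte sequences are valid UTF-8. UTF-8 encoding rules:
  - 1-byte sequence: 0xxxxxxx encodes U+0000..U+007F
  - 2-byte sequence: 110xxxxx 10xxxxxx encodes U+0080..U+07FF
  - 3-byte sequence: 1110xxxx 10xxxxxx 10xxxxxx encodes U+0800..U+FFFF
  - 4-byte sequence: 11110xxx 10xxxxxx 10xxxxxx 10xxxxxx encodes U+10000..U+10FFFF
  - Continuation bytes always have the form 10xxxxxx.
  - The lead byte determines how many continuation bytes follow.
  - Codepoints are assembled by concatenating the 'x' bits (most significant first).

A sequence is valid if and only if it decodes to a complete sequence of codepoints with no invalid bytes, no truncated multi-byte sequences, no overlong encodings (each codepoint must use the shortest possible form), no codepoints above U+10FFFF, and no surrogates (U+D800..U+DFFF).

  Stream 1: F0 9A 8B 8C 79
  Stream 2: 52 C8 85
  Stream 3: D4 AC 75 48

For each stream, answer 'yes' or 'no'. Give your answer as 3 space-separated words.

Stream 1: decodes cleanly. VALID
Stream 2: decodes cleanly. VALID
Stream 3: decodes cleanly. VALID

Answer: yes yes yes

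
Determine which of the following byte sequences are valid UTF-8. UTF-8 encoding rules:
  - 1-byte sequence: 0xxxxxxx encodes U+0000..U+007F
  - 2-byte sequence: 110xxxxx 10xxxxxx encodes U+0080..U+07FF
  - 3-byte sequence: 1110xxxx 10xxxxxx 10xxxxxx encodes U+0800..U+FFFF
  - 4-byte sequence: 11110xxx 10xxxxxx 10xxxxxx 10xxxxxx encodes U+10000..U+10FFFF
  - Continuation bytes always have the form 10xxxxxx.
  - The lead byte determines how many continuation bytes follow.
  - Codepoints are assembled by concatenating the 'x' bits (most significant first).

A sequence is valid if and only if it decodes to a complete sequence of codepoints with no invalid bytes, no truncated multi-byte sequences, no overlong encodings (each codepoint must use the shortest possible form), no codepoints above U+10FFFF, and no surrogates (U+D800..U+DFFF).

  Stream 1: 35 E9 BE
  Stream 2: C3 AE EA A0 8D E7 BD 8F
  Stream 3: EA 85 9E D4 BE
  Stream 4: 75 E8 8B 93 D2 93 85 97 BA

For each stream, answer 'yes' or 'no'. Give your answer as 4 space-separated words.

Stream 1: error at byte offset 3. INVALID
Stream 2: decodes cleanly. VALID
Stream 3: decodes cleanly. VALID
Stream 4: error at byte offset 6. INVALID

Answer: no yes yes no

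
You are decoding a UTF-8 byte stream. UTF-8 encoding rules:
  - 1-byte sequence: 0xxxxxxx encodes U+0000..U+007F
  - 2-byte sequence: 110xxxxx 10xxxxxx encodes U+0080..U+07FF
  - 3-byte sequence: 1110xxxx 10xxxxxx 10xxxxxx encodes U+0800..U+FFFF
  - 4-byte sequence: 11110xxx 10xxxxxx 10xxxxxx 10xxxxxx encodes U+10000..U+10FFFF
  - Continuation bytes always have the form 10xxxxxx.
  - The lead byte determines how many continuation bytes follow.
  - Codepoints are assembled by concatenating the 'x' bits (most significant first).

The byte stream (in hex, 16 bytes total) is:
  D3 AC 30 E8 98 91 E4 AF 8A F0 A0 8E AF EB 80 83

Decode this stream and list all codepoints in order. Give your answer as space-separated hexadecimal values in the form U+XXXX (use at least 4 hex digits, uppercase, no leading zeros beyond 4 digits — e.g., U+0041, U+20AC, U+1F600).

Byte[0]=D3: 2-byte lead, need 1 cont bytes. acc=0x13
Byte[1]=AC: continuation. acc=(acc<<6)|0x2C=0x4EC
Completed: cp=U+04EC (starts at byte 0)
Byte[2]=30: 1-byte ASCII. cp=U+0030
Byte[3]=E8: 3-byte lead, need 2 cont bytes. acc=0x8
Byte[4]=98: continuation. acc=(acc<<6)|0x18=0x218
Byte[5]=91: continuation. acc=(acc<<6)|0x11=0x8611
Completed: cp=U+8611 (starts at byte 3)
Byte[6]=E4: 3-byte lead, need 2 cont bytes. acc=0x4
Byte[7]=AF: continuation. acc=(acc<<6)|0x2F=0x12F
Byte[8]=8A: continuation. acc=(acc<<6)|0x0A=0x4BCA
Completed: cp=U+4BCA (starts at byte 6)
Byte[9]=F0: 4-byte lead, need 3 cont bytes. acc=0x0
Byte[10]=A0: continuation. acc=(acc<<6)|0x20=0x20
Byte[11]=8E: continuation. acc=(acc<<6)|0x0E=0x80E
Byte[12]=AF: continuation. acc=(acc<<6)|0x2F=0x203AF
Completed: cp=U+203AF (starts at byte 9)
Byte[13]=EB: 3-byte lead, need 2 cont bytes. acc=0xB
Byte[14]=80: continuation. acc=(acc<<6)|0x00=0x2C0
Byte[15]=83: continuation. acc=(acc<<6)|0x03=0xB003
Completed: cp=U+B003 (starts at byte 13)

Answer: U+04EC U+0030 U+8611 U+4BCA U+203AF U+B003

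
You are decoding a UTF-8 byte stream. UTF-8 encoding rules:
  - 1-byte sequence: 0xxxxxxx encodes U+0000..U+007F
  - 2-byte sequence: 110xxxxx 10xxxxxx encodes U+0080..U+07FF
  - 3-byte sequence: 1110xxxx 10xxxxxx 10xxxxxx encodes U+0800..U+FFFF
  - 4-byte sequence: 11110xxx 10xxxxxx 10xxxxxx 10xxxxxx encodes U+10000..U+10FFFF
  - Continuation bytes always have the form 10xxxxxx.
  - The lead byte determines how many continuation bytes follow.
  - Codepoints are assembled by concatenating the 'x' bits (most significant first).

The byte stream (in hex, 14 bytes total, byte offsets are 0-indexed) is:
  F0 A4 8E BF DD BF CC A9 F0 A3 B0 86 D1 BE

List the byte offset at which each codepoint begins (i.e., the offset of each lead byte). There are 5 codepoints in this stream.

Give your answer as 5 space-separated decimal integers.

Answer: 0 4 6 8 12

Derivation:
Byte[0]=F0: 4-byte lead, need 3 cont bytes. acc=0x0
Byte[1]=A4: continuation. acc=(acc<<6)|0x24=0x24
Byte[2]=8E: continuation. acc=(acc<<6)|0x0E=0x90E
Byte[3]=BF: continuation. acc=(acc<<6)|0x3F=0x243BF
Completed: cp=U+243BF (starts at byte 0)
Byte[4]=DD: 2-byte lead, need 1 cont bytes. acc=0x1D
Byte[5]=BF: continuation. acc=(acc<<6)|0x3F=0x77F
Completed: cp=U+077F (starts at byte 4)
Byte[6]=CC: 2-byte lead, need 1 cont bytes. acc=0xC
Byte[7]=A9: continuation. acc=(acc<<6)|0x29=0x329
Completed: cp=U+0329 (starts at byte 6)
Byte[8]=F0: 4-byte lead, need 3 cont bytes. acc=0x0
Byte[9]=A3: continuation. acc=(acc<<6)|0x23=0x23
Byte[10]=B0: continuation. acc=(acc<<6)|0x30=0x8F0
Byte[11]=86: continuation. acc=(acc<<6)|0x06=0x23C06
Completed: cp=U+23C06 (starts at byte 8)
Byte[12]=D1: 2-byte lead, need 1 cont bytes. acc=0x11
Byte[13]=BE: continuation. acc=(acc<<6)|0x3E=0x47E
Completed: cp=U+047E (starts at byte 12)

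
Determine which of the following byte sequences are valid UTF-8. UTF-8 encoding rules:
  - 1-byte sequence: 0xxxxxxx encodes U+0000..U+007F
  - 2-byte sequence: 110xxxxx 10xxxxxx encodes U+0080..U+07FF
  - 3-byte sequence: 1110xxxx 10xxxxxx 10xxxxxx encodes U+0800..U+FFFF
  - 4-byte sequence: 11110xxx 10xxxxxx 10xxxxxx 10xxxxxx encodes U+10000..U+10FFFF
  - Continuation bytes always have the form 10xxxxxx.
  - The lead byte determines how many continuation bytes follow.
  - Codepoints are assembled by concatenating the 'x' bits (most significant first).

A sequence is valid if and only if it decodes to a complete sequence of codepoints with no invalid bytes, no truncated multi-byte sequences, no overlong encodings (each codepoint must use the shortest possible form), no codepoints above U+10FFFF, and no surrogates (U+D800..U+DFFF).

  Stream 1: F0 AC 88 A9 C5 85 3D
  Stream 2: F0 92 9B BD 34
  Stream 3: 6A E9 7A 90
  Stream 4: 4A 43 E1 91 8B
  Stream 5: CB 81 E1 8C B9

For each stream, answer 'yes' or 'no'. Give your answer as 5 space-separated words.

Answer: yes yes no yes yes

Derivation:
Stream 1: decodes cleanly. VALID
Stream 2: decodes cleanly. VALID
Stream 3: error at byte offset 2. INVALID
Stream 4: decodes cleanly. VALID
Stream 5: decodes cleanly. VALID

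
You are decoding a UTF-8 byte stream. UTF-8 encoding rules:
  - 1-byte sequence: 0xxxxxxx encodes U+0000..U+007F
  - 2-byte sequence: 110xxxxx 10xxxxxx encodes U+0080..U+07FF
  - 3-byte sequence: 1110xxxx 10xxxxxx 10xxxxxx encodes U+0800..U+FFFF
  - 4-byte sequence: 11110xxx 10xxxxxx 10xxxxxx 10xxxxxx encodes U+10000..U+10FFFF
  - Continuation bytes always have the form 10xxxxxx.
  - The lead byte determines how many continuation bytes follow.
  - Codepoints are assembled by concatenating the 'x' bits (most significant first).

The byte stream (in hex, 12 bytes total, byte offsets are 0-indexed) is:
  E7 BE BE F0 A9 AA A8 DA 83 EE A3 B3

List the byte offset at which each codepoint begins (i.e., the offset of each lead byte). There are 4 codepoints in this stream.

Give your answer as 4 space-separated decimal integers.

Byte[0]=E7: 3-byte lead, need 2 cont bytes. acc=0x7
Byte[1]=BE: continuation. acc=(acc<<6)|0x3E=0x1FE
Byte[2]=BE: continuation. acc=(acc<<6)|0x3E=0x7FBE
Completed: cp=U+7FBE (starts at byte 0)
Byte[3]=F0: 4-byte lead, need 3 cont bytes. acc=0x0
Byte[4]=A9: continuation. acc=(acc<<6)|0x29=0x29
Byte[5]=AA: continuation. acc=(acc<<6)|0x2A=0xA6A
Byte[6]=A8: continuation. acc=(acc<<6)|0x28=0x29AA8
Completed: cp=U+29AA8 (starts at byte 3)
Byte[7]=DA: 2-byte lead, need 1 cont bytes. acc=0x1A
Byte[8]=83: continuation. acc=(acc<<6)|0x03=0x683
Completed: cp=U+0683 (starts at byte 7)
Byte[9]=EE: 3-byte lead, need 2 cont bytes. acc=0xE
Byte[10]=A3: continuation. acc=(acc<<6)|0x23=0x3A3
Byte[11]=B3: continuation. acc=(acc<<6)|0x33=0xE8F3
Completed: cp=U+E8F3 (starts at byte 9)

Answer: 0 3 7 9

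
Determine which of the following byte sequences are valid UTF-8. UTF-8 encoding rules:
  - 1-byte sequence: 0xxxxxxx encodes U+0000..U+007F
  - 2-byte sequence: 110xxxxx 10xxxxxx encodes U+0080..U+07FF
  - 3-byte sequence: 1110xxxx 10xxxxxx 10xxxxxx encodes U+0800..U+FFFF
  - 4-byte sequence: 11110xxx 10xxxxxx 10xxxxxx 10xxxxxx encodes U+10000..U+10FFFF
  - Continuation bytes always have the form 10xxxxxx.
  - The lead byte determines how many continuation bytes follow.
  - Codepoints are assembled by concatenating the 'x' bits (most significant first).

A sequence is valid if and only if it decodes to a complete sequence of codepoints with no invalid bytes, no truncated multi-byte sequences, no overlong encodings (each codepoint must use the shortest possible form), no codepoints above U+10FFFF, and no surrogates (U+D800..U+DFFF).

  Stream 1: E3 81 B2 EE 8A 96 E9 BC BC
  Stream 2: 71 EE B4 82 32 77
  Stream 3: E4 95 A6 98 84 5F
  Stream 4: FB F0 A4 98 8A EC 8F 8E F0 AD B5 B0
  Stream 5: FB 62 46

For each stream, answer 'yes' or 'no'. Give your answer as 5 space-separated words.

Answer: yes yes no no no

Derivation:
Stream 1: decodes cleanly. VALID
Stream 2: decodes cleanly. VALID
Stream 3: error at byte offset 3. INVALID
Stream 4: error at byte offset 0. INVALID
Stream 5: error at byte offset 0. INVALID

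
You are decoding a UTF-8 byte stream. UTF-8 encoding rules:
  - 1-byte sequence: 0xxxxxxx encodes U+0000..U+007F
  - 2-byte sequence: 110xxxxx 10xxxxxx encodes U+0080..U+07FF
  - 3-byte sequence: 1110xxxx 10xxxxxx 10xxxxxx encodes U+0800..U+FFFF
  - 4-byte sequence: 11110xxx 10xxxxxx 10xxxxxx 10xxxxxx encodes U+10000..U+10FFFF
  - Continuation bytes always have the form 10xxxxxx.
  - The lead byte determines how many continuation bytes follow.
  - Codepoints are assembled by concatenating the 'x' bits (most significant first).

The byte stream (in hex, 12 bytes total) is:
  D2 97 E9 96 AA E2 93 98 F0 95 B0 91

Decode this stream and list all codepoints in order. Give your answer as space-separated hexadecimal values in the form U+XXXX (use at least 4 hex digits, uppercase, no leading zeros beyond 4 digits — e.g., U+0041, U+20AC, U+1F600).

Answer: U+0497 U+95AA U+24D8 U+15C11

Derivation:
Byte[0]=D2: 2-byte lead, need 1 cont bytes. acc=0x12
Byte[1]=97: continuation. acc=(acc<<6)|0x17=0x497
Completed: cp=U+0497 (starts at byte 0)
Byte[2]=E9: 3-byte lead, need 2 cont bytes. acc=0x9
Byte[3]=96: continuation. acc=(acc<<6)|0x16=0x256
Byte[4]=AA: continuation. acc=(acc<<6)|0x2A=0x95AA
Completed: cp=U+95AA (starts at byte 2)
Byte[5]=E2: 3-byte lead, need 2 cont bytes. acc=0x2
Byte[6]=93: continuation. acc=(acc<<6)|0x13=0x93
Byte[7]=98: continuation. acc=(acc<<6)|0x18=0x24D8
Completed: cp=U+24D8 (starts at byte 5)
Byte[8]=F0: 4-byte lead, need 3 cont bytes. acc=0x0
Byte[9]=95: continuation. acc=(acc<<6)|0x15=0x15
Byte[10]=B0: continuation. acc=(acc<<6)|0x30=0x570
Byte[11]=91: continuation. acc=(acc<<6)|0x11=0x15C11
Completed: cp=U+15C11 (starts at byte 8)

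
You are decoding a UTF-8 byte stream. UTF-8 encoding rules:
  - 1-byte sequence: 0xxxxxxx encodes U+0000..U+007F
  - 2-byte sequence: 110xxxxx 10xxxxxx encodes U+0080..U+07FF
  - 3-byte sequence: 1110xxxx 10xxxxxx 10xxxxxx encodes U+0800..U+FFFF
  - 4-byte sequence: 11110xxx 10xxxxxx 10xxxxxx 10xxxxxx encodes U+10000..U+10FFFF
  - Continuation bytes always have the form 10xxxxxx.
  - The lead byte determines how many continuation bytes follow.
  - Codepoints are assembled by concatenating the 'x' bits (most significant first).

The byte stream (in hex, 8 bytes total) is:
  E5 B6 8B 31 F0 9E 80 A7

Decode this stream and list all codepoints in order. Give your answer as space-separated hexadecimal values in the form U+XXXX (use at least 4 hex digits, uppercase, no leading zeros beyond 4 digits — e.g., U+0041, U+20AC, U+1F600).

Byte[0]=E5: 3-byte lead, need 2 cont bytes. acc=0x5
Byte[1]=B6: continuation. acc=(acc<<6)|0x36=0x176
Byte[2]=8B: continuation. acc=(acc<<6)|0x0B=0x5D8B
Completed: cp=U+5D8B (starts at byte 0)
Byte[3]=31: 1-byte ASCII. cp=U+0031
Byte[4]=F0: 4-byte lead, need 3 cont bytes. acc=0x0
Byte[5]=9E: continuation. acc=(acc<<6)|0x1E=0x1E
Byte[6]=80: continuation. acc=(acc<<6)|0x00=0x780
Byte[7]=A7: continuation. acc=(acc<<6)|0x27=0x1E027
Completed: cp=U+1E027 (starts at byte 4)

Answer: U+5D8B U+0031 U+1E027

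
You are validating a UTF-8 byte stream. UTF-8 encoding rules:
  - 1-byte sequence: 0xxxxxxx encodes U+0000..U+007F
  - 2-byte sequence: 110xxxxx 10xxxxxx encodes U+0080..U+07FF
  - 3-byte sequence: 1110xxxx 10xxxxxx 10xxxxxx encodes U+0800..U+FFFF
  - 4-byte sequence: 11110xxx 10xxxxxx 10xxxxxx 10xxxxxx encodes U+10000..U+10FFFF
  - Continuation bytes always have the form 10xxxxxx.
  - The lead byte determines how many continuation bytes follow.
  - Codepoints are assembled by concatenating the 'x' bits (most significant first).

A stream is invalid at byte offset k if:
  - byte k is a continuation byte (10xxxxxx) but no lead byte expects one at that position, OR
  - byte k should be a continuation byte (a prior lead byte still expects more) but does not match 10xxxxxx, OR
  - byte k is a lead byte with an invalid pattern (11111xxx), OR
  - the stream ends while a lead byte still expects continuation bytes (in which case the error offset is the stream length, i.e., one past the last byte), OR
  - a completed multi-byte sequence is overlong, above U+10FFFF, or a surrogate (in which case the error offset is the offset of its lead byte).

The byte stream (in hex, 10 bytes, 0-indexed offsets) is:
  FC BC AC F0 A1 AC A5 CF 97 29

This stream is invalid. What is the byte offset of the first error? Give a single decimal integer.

Answer: 0

Derivation:
Byte[0]=FC: INVALID lead byte (not 0xxx/110x/1110/11110)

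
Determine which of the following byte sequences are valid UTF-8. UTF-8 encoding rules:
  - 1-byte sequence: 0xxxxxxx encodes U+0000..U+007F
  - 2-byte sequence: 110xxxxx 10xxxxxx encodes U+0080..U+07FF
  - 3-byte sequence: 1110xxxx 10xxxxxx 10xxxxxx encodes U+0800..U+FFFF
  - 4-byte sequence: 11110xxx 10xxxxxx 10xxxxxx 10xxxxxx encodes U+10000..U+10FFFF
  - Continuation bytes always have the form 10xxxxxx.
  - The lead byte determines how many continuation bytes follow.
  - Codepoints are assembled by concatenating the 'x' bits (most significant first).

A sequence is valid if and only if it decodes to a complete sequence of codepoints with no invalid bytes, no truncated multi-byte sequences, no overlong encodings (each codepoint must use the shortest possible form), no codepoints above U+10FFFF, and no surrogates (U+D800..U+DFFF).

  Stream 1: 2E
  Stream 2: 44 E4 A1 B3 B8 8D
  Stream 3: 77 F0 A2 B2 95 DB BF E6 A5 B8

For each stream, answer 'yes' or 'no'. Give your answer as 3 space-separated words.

Stream 1: decodes cleanly. VALID
Stream 2: error at byte offset 4. INVALID
Stream 3: decodes cleanly. VALID

Answer: yes no yes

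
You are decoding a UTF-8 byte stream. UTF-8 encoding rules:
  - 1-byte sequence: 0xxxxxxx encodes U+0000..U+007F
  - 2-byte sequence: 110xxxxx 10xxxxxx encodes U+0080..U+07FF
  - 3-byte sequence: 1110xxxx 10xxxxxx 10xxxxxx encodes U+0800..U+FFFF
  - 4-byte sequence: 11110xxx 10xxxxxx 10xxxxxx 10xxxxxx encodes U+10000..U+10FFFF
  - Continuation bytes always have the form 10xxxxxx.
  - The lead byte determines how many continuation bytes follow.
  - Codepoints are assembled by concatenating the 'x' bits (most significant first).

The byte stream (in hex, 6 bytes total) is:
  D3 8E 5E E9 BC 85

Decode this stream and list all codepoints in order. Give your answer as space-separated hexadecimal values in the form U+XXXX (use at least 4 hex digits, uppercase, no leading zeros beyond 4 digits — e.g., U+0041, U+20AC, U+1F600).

Byte[0]=D3: 2-byte lead, need 1 cont bytes. acc=0x13
Byte[1]=8E: continuation. acc=(acc<<6)|0x0E=0x4CE
Completed: cp=U+04CE (starts at byte 0)
Byte[2]=5E: 1-byte ASCII. cp=U+005E
Byte[3]=E9: 3-byte lead, need 2 cont bytes. acc=0x9
Byte[4]=BC: continuation. acc=(acc<<6)|0x3C=0x27C
Byte[5]=85: continuation. acc=(acc<<6)|0x05=0x9F05
Completed: cp=U+9F05 (starts at byte 3)

Answer: U+04CE U+005E U+9F05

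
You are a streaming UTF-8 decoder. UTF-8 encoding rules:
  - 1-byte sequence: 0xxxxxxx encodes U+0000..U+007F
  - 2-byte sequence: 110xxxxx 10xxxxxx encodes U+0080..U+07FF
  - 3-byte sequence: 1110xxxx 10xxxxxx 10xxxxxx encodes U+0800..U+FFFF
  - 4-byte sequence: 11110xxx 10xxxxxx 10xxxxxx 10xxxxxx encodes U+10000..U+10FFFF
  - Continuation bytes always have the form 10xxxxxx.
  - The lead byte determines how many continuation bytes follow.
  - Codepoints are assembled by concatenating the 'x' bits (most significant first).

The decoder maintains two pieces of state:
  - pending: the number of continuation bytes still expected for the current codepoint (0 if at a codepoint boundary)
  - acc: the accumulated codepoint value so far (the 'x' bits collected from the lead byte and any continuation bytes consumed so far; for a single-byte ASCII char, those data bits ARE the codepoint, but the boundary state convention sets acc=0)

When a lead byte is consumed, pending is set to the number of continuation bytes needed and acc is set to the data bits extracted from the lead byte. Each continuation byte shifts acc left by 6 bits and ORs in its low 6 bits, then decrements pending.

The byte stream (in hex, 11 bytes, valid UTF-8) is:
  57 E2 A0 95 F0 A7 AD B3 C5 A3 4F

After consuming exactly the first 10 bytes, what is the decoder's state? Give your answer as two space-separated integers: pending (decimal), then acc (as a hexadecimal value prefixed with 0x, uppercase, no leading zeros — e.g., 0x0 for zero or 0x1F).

Byte[0]=57: 1-byte. pending=0, acc=0x0
Byte[1]=E2: 3-byte lead. pending=2, acc=0x2
Byte[2]=A0: continuation. acc=(acc<<6)|0x20=0xA0, pending=1
Byte[3]=95: continuation. acc=(acc<<6)|0x15=0x2815, pending=0
Byte[4]=F0: 4-byte lead. pending=3, acc=0x0
Byte[5]=A7: continuation. acc=(acc<<6)|0x27=0x27, pending=2
Byte[6]=AD: continuation. acc=(acc<<6)|0x2D=0x9ED, pending=1
Byte[7]=B3: continuation. acc=(acc<<6)|0x33=0x27B73, pending=0
Byte[8]=C5: 2-byte lead. pending=1, acc=0x5
Byte[9]=A3: continuation. acc=(acc<<6)|0x23=0x163, pending=0

Answer: 0 0x163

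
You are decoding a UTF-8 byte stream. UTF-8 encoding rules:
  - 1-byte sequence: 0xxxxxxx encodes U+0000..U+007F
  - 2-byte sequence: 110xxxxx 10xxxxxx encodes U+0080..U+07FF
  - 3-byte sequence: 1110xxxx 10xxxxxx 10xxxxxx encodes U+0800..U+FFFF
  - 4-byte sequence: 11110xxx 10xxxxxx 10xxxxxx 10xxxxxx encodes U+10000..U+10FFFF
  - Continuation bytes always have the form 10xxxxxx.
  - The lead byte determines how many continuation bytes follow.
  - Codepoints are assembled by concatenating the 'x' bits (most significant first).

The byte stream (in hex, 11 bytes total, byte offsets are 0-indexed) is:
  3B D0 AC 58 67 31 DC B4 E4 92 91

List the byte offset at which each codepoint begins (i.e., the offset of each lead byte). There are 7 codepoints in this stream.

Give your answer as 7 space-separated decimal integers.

Answer: 0 1 3 4 5 6 8

Derivation:
Byte[0]=3B: 1-byte ASCII. cp=U+003B
Byte[1]=D0: 2-byte lead, need 1 cont bytes. acc=0x10
Byte[2]=AC: continuation. acc=(acc<<6)|0x2C=0x42C
Completed: cp=U+042C (starts at byte 1)
Byte[3]=58: 1-byte ASCII. cp=U+0058
Byte[4]=67: 1-byte ASCII. cp=U+0067
Byte[5]=31: 1-byte ASCII. cp=U+0031
Byte[6]=DC: 2-byte lead, need 1 cont bytes. acc=0x1C
Byte[7]=B4: continuation. acc=(acc<<6)|0x34=0x734
Completed: cp=U+0734 (starts at byte 6)
Byte[8]=E4: 3-byte lead, need 2 cont bytes. acc=0x4
Byte[9]=92: continuation. acc=(acc<<6)|0x12=0x112
Byte[10]=91: continuation. acc=(acc<<6)|0x11=0x4491
Completed: cp=U+4491 (starts at byte 8)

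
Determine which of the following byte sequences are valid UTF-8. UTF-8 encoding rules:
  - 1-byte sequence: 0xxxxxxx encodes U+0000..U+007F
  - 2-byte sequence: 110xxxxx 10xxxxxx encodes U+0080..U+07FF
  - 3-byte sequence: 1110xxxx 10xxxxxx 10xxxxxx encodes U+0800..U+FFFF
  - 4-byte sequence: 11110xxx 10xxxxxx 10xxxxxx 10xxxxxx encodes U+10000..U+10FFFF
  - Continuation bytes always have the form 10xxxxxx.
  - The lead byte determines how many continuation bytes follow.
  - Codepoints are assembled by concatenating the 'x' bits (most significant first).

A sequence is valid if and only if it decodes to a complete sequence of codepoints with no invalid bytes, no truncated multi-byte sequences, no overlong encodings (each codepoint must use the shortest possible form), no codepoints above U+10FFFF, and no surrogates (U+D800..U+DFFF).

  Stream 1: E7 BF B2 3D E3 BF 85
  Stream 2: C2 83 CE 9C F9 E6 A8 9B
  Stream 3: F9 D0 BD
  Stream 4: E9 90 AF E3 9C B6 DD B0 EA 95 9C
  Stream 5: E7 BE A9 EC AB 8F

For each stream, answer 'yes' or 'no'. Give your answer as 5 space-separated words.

Stream 1: decodes cleanly. VALID
Stream 2: error at byte offset 4. INVALID
Stream 3: error at byte offset 0. INVALID
Stream 4: decodes cleanly. VALID
Stream 5: decodes cleanly. VALID

Answer: yes no no yes yes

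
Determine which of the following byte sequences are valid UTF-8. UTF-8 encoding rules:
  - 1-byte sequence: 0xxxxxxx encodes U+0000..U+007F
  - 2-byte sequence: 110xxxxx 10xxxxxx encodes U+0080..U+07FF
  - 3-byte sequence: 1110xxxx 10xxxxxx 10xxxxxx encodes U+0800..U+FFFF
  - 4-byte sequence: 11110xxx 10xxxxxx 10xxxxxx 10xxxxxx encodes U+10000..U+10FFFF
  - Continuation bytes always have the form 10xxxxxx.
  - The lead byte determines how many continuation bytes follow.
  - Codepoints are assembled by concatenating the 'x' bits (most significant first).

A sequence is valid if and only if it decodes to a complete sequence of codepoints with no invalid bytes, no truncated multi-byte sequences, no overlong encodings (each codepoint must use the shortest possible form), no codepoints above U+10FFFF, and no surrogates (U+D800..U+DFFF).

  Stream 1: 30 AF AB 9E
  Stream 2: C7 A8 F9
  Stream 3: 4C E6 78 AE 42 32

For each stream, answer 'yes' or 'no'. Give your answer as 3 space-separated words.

Stream 1: error at byte offset 1. INVALID
Stream 2: error at byte offset 2. INVALID
Stream 3: error at byte offset 2. INVALID

Answer: no no no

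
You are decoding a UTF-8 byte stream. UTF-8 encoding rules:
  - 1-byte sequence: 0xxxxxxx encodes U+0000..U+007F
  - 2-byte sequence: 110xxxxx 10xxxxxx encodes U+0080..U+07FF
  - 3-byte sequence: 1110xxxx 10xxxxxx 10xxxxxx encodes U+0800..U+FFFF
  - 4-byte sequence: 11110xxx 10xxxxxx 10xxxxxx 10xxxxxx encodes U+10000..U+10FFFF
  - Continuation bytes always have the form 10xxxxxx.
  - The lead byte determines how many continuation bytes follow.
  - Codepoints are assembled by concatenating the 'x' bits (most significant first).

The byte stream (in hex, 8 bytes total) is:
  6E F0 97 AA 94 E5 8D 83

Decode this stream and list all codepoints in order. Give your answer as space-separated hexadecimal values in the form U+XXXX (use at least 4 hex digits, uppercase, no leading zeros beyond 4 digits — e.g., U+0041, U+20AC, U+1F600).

Answer: U+006E U+17A94 U+5343

Derivation:
Byte[0]=6E: 1-byte ASCII. cp=U+006E
Byte[1]=F0: 4-byte lead, need 3 cont bytes. acc=0x0
Byte[2]=97: continuation. acc=(acc<<6)|0x17=0x17
Byte[3]=AA: continuation. acc=(acc<<6)|0x2A=0x5EA
Byte[4]=94: continuation. acc=(acc<<6)|0x14=0x17A94
Completed: cp=U+17A94 (starts at byte 1)
Byte[5]=E5: 3-byte lead, need 2 cont bytes. acc=0x5
Byte[6]=8D: continuation. acc=(acc<<6)|0x0D=0x14D
Byte[7]=83: continuation. acc=(acc<<6)|0x03=0x5343
Completed: cp=U+5343 (starts at byte 5)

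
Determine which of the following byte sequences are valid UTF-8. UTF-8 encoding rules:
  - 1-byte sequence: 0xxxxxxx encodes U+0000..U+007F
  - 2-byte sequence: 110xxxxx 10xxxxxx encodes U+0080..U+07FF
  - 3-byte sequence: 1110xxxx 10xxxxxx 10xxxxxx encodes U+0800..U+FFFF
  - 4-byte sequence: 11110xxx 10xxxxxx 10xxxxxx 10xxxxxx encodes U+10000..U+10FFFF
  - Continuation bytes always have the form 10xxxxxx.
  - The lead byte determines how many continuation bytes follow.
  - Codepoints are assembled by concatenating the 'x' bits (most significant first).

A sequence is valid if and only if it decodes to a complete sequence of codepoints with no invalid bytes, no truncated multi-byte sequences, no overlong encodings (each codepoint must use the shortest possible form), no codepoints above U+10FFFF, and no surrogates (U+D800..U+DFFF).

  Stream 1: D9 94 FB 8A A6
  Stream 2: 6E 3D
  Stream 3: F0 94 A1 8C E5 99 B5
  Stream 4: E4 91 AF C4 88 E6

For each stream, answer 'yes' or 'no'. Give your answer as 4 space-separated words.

Answer: no yes yes no

Derivation:
Stream 1: error at byte offset 2. INVALID
Stream 2: decodes cleanly. VALID
Stream 3: decodes cleanly. VALID
Stream 4: error at byte offset 6. INVALID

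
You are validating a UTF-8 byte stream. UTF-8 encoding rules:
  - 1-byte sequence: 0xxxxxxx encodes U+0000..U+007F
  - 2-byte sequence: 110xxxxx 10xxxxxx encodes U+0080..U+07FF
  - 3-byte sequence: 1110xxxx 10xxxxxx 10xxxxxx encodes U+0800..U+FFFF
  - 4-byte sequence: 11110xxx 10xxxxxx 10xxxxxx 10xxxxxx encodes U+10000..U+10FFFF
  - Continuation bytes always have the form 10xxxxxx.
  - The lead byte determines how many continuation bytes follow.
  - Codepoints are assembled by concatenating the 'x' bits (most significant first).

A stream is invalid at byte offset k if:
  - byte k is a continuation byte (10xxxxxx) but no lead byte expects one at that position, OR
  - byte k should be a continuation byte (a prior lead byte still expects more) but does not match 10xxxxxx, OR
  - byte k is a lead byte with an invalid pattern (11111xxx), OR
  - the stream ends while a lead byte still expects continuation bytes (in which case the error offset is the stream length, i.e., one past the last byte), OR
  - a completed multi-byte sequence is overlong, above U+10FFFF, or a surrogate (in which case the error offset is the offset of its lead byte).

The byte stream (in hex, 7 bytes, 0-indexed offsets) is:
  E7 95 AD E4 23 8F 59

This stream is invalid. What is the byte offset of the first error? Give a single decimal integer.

Byte[0]=E7: 3-byte lead, need 2 cont bytes. acc=0x7
Byte[1]=95: continuation. acc=(acc<<6)|0x15=0x1D5
Byte[2]=AD: continuation. acc=(acc<<6)|0x2D=0x756D
Completed: cp=U+756D (starts at byte 0)
Byte[3]=E4: 3-byte lead, need 2 cont bytes. acc=0x4
Byte[4]=23: expected 10xxxxxx continuation. INVALID

Answer: 4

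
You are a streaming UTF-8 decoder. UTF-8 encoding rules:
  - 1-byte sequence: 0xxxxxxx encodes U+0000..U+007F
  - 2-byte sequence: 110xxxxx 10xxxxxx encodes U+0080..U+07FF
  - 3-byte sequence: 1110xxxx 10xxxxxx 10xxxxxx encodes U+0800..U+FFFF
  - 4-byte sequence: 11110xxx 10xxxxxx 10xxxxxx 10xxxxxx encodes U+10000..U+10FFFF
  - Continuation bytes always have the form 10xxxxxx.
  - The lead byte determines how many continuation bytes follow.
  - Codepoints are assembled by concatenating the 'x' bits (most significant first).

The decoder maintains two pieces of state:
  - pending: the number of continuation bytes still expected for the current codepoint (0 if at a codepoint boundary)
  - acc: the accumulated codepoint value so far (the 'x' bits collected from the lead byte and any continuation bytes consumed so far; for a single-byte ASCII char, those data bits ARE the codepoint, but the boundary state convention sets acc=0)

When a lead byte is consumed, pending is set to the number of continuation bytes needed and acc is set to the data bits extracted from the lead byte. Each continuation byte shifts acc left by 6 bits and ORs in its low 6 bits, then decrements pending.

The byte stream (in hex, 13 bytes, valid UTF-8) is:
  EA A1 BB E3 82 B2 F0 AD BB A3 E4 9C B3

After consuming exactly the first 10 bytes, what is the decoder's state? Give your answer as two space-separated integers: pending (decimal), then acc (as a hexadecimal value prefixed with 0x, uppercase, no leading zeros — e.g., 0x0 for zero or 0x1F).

Byte[0]=EA: 3-byte lead. pending=2, acc=0xA
Byte[1]=A1: continuation. acc=(acc<<6)|0x21=0x2A1, pending=1
Byte[2]=BB: continuation. acc=(acc<<6)|0x3B=0xA87B, pending=0
Byte[3]=E3: 3-byte lead. pending=2, acc=0x3
Byte[4]=82: continuation. acc=(acc<<6)|0x02=0xC2, pending=1
Byte[5]=B2: continuation. acc=(acc<<6)|0x32=0x30B2, pending=0
Byte[6]=F0: 4-byte lead. pending=3, acc=0x0
Byte[7]=AD: continuation. acc=(acc<<6)|0x2D=0x2D, pending=2
Byte[8]=BB: continuation. acc=(acc<<6)|0x3B=0xB7B, pending=1
Byte[9]=A3: continuation. acc=(acc<<6)|0x23=0x2DEE3, pending=0

Answer: 0 0x2DEE3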